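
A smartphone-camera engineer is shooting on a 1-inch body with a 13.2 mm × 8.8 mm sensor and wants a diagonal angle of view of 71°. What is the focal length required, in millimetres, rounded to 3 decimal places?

Sensor diagonal = √(13.2² + 8.8²) = √251.6800 ≈ 15.8644 mm.
From α = 2·arctan(d/2f) we get f = d / (2·tan(α/2)).
With d = 15.8644 mm and α/2 = 35.5°, tan(α/2) ≈ 0.71329, so f ≈ 15.8644 / 1.42659 ≈ 11.1206 mm.

11.121 mm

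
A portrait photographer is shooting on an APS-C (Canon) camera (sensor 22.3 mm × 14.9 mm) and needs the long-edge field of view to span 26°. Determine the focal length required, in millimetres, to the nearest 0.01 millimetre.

From α = 2·arctan(w/2f) we get f = w / (2·tan(α/2)).
With w = 22.3 mm and α/2 = 13°, tan(α/2) ≈ 0.23087, so f ≈ 22.3 / 0.46174 ≈ 48.2960 mm.

48.30 mm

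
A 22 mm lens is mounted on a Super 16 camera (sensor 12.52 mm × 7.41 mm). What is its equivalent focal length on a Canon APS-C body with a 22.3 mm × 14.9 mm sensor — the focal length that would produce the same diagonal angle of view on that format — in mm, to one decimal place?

40.6 mm

Sensor diagonal = √(12.52² + 7.41²) = √211.6585 ≈ 14.5485 mm.
Sensor diagonal = √(22.3² + 14.9²) = √719.3000 ≈ 26.8198 mm.
Equal angle of view means equal diagonal/f ratio, so f₂ = f₁ · (diagonal₂/diagonal₁) = 22 × 26.8198/14.5485.
f₂ = 22 × 1.84347 ≈ 40.556 mm.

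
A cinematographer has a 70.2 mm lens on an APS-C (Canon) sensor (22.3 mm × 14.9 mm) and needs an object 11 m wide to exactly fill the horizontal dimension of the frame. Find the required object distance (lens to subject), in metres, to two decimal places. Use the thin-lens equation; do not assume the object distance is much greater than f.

34.70 m

W: 11 m = 11000 mm.
Magnification m = w/W = dᵢ/dₒ; combined with 1/f = 1/dₒ + 1/dᵢ this gives dₒ = f·(1 + W/w).
dₒ = 70.2 mm × (1 + 11000/22.3) = 70.2 × 494.2735 ≈ 34698.003 mm = 34.698 m.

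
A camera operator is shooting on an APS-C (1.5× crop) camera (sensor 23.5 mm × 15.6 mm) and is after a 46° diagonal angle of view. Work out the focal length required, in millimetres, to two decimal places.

33.23 mm

Sensor diagonal = √(23.5² + 15.6²) = √795.6100 ≈ 28.2066 mm.
From α = 2·arctan(d/2f) we get f = d / (2·tan(α/2)).
With d = 28.2066 mm and α/2 = 23°, tan(α/2) ≈ 0.42447, so f ≈ 28.2066 / 0.84895 ≈ 33.2252 mm.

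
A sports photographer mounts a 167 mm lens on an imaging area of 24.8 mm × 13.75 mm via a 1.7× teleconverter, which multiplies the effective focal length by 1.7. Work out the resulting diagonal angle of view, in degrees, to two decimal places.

Effective focal length f = 167 × 1.7 = 283.9 mm.
Sensor diagonal = √(24.8² + 13.75²) = √804.1025 ≈ 28.3567 mm.
α = 2·arctan(28.357 / (2 × 283.9)) = 2·arctan(0.04994) ≈ 5.7181°.

5.72°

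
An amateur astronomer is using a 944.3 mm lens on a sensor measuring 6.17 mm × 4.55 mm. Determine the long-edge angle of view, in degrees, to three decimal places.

Angle of view α = 2·arctan(w/2f) with w = 6.17 mm and f = 944.3 mm.
w/2f = 0.00327; arctan(0.00327) ≈ 0.1872°, so α ≈ 0.3744°.

0.374°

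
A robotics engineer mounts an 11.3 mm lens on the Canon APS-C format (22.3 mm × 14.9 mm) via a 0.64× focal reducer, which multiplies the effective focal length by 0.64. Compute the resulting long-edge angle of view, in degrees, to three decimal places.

114.064°

Effective focal length f = 11.3 × 0.64 = 7.232 mm.
α = 2·arctan(22.3 / (2 × 7.232)) = 2·arctan(1.54176) ≈ 114.0643°.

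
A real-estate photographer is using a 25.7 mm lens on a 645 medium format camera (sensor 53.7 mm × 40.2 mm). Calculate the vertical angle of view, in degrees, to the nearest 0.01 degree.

76.06°

Angle of view α = 2·arctan(h/2f) with h = 40.2 mm and f = 25.7 mm.
h/2f = 0.78210; arctan(0.78210) ≈ 38.0290°, so α ≈ 76.0580°.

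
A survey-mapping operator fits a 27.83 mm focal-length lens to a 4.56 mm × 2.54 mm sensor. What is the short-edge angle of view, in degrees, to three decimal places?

5.226°

Angle of view α = 2·arctan(h/2f) with h = 2.54 mm and f = 27.83 mm.
h/2f = 0.04563; arctan(0.04563) ≈ 2.6128°, so α ≈ 5.2257°.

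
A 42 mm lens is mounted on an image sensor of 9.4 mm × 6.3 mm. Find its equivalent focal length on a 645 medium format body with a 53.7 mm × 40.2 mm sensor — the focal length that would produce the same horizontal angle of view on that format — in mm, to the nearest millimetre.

Equal angle of view means equal width/f ratio, so f₂ = f₁ · (width₂/width₁) = 42 × 53.7/9.4.
f₂ = 42 × 5.71277 ≈ 239.936 mm.

240 mm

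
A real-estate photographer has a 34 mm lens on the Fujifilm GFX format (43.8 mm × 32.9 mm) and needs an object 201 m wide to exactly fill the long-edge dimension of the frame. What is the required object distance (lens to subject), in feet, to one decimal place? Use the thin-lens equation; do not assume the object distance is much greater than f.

512.0 ft

W: 201 m = 201000 mm.
Magnification m = w/W = dᵢ/dₒ; combined with 1/f = 1/dₒ + 1/dᵢ this gives dₒ = f·(1 + W/w).
dₒ = 34 mm × (1 + 201000/43.8) = 34 × 4590.0411 ≈ 156061.397 mm = 156061.397/304.8 ft = 512.012 ft.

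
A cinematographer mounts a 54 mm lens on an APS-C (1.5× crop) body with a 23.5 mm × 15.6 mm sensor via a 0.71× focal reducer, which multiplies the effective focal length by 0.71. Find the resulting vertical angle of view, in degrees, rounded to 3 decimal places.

Effective focal length f = 54 × 0.71 = 38.34 mm.
α = 2·arctan(15.6 / (2 × 38.34)) = 2·arctan(0.20344) ≈ 22.9990°.

22.999°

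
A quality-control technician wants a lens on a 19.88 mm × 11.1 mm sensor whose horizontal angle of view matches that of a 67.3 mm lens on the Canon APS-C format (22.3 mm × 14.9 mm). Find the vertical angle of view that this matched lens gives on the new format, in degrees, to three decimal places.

Equal horizontal AOV ⇒ f₂ = f₁ · 19.88/22.3 = 67.3 × 0.89148 ≈ 59.9966 mm.
Vertical AOV on the new format = 2·arctan(11.1 / (2 × 59.9966)) = 2·arctan(0.09251) ≈ 10.5702°.

10.570°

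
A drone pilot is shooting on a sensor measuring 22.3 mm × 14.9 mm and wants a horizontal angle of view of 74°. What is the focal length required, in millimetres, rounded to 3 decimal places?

From α = 2·arctan(w/2f) we get f = w / (2·tan(α/2)).
With w = 22.3 mm and α/2 = 37°, tan(α/2) ≈ 0.75355, so f ≈ 22.3 / 1.50711 ≈ 14.7965 mm.

14.797 mm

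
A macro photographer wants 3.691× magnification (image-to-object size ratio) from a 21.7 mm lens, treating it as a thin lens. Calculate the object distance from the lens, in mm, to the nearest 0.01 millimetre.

With m = dᵢ/dₒ and 1/f = 1/dₒ + 1/dᵢ, substituting dᵢ = m·dₒ gives 1/f = (1 + 1/m)/dₒ, hence dₒ = f·(1 + 1/m).
dₒ = 21.7 × (1 + 1/3.691) = 21.7 × 1.27093 ≈ 27.579 mm.

27.58 mm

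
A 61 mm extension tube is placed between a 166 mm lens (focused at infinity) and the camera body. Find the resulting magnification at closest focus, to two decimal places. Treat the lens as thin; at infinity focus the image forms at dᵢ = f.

The tube moves the image plane from f to f + e, so dᵢ = 166 + 61 = 227 mm. Focus is achieved when 1/f = 1/dₒ + 1/dᵢ, giving dₒ = 1/(1/f − 1/(f+e)).
Magnification m = dᵢ/dₒ = (f+e)·(1/f − 1/(f+e)) = e/f = 61/166 ≈ 0.3675.

0.37×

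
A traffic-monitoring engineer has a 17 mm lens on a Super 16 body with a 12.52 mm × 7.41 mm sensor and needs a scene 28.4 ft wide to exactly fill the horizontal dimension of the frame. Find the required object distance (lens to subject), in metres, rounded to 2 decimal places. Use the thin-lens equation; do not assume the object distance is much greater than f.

11.77 m

W: 28.4 ft × 304.8 mm/ft = 8656.32 mm.
Magnification m = w/W = dᵢ/dₒ; combined with 1/f = 1/dₒ + 1/dᵢ this gives dₒ = f·(1 + W/w).
dₒ = 17 mm × (1 + 8656.32/12.52) = 17 × 692.3993 ≈ 11770.789 mm = 11.7708 m.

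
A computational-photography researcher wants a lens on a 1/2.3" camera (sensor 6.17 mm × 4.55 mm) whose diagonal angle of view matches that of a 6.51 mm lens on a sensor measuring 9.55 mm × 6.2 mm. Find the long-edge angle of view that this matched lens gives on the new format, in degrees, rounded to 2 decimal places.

Sensor diagonal = √(9.55² + 6.2²) = √129.6425 ≈ 11.3861 mm.
Sensor diagonal = √(6.17² + 4.55²) = √58.7714 ≈ 7.6663 mm.
Equal diagonal AOV ⇒ f₂ = f₁ · 7.6663/11.3861 = 6.51 × 0.67330 ≈ 4.3832 mm.
Long-edge AOV on the new format = 2·arctan(6.17 / (2 × 4.3832)) = 2·arctan(0.70383) ≈ 70.2777°.

70.28°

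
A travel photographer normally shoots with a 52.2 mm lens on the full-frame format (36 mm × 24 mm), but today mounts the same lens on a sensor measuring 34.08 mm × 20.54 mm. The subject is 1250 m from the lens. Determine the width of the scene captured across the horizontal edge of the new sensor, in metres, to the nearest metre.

The focal length stays 52.2 mm; the relevant sensor dimension is now w = 34.08 mm. Object distance dₒ = 1250 m = 1.25e+06 mm.
Thin-lens field width W = w·(dₒ − f)/f = 34.08 × (1.25e+06 − 52.2)/52.2 ≈ 816057.874 mm = 816.058 m.

816 m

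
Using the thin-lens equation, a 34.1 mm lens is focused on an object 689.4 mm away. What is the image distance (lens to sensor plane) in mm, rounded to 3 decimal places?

35.874 mm

1/dᵢ = 1/f − 1/dₒ = 1/34.1 − 1/689.4 = 0.0278750 mm⁻¹.
dᵢ = 1/0.0278750 ≈ 35.8745 mm.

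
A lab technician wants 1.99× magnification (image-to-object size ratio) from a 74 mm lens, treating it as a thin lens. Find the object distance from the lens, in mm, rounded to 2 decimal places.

111.19 mm

With m = dᵢ/dₒ and 1/f = 1/dₒ + 1/dᵢ, substituting dᵢ = m·dₒ gives 1/f = (1 + 1/m)/dₒ, hence dₒ = f·(1 + 1/m).
dₒ = 74 × (1 + 1/1.99) = 74 × 1.50251 ≈ 111.186 mm.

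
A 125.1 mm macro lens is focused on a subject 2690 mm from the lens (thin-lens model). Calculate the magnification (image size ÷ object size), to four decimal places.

0.0488×

Thin lens: 1/f = 1/dₒ + 1/dᵢ → 1/dᵢ = 1/125.1 − 1/2690 = 0.0076219 mm⁻¹, so dᵢ ≈ 131.2016 mm.
Magnification m = dᵢ/dₒ = 131.2016/2690 ≈ 0.04877.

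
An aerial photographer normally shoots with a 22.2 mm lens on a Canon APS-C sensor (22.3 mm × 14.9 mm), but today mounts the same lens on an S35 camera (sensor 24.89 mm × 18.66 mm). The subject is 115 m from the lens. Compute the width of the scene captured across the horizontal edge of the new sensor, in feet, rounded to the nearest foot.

423 ft

The focal length stays 22.2 mm; the relevant sensor dimension is now w = 24.89 mm. Object distance dₒ = 115 m = 115000 mm.
Thin-lens field width W = w·(dₒ − f)/f = 24.89 × (115000 − 22.2)/22.2 ≈ 128909.795 mm = 128909.795/304.8 ft = 422.932 ft.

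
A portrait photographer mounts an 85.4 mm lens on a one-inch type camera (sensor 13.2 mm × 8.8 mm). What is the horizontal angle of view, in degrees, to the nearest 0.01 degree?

8.84°

Angle of view α = 2·arctan(w/2f) with w = 13.2 mm and f = 85.4 mm.
w/2f = 0.07728; arctan(0.07728) ≈ 4.4192°, so α ≈ 8.8385°.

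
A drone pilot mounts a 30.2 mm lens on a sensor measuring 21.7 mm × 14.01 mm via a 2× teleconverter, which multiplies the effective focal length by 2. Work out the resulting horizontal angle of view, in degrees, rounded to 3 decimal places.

Effective focal length f = 30.2 × 2 = 60.4 mm.
α = 2·arctan(21.7 / (2 × 60.4)) = 2·arctan(0.17964) ≈ 20.3675°.

20.368°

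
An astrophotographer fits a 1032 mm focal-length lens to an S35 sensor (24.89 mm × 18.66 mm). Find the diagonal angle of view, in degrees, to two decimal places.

1.73°

Sensor diagonal = √(24.89² + 18.66²) = √967.7077 ≈ 31.1080 mm.
Angle of view α = 2·arctan(d/2f) with d = 31.1080 mm and f = 1032 mm.
d/2f = 0.01507; arctan(0.01507) ≈ 0.8635°, so α ≈ 1.7270°.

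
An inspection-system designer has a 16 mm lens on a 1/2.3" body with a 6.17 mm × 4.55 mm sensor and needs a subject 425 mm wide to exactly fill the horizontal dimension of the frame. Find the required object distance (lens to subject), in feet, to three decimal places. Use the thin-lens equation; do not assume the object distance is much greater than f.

3.668 ft

Magnification m = w/W = dᵢ/dₒ; combined with 1/f = 1/dₒ + 1/dᵢ this gives dₒ = f·(1 + W/w).
dₒ = 16 mm × (1 + 425/6.17) = 16 × 69.8817 ≈ 1118.107 mm = 1118.107/304.8 ft = 3.66833 ft.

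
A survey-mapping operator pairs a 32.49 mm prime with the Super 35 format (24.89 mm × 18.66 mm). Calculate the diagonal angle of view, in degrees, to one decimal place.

Sensor diagonal = √(24.89² + 18.66²) = √967.7077 ≈ 31.1080 mm.
Angle of view α = 2·arctan(d/2f) with d = 31.1080 mm and f = 32.49 mm.
d/2f = 0.47873; arctan(0.47873) ≈ 25.5819°, so α ≈ 51.1639°.

51.2°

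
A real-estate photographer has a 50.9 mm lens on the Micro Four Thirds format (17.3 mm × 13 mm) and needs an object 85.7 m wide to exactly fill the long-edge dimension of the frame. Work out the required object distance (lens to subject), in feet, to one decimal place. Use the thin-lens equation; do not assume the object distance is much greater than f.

827.4 ft

W: 85.7 m = 85700 mm.
Magnification m = w/W = dᵢ/dₒ; combined with 1/f = 1/dₒ + 1/dᵢ this gives dₒ = f·(1 + W/w).
dₒ = 50.9 mm × (1 + 85700/17.3) = 50.9 × 4954.7572 ≈ 252197.143 mm = 252197.143/304.8 ft = 827.418 ft.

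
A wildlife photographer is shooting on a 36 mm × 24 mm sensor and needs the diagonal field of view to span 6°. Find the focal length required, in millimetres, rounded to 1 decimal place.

Sensor diagonal = √(36² + 24²) = √1872.0000 ≈ 43.2666 mm.
From α = 2·arctan(d/2f) we get f = d / (2·tan(α/2)).
With d = 43.2666 mm and α/2 = 3°, tan(α/2) ≈ 0.05241, so f ≈ 43.2666 / 0.10482 ≈ 412.7881 mm.

412.8 mm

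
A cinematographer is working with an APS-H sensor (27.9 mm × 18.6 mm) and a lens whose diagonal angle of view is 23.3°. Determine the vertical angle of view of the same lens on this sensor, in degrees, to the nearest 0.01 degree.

13.05°

Sensor diagonal = √(27.9² + 18.6²) = √1124.3700 ≈ 33.5316 mm.
From the diagonal AOV: f = 33.5316 / (2·tan(11.65°)) = 33.5316 / 0.41236 ≈ 81.3163 mm.
Vertical AOV = 2·arctan(18.6 / (2 × 81.3163)) = 2·arctan(0.11437) ≈ 13.0489°.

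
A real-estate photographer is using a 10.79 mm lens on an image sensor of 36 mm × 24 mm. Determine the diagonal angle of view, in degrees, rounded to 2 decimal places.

126.98°

Sensor diagonal = √(36² + 24²) = √1872.0000 ≈ 43.2666 mm.
Angle of view α = 2·arctan(d/2f) with d = 43.2666 mm and f = 10.79 mm.
d/2f = 2.00494; arctan(2.00494) ≈ 63.4915°, so α ≈ 126.9829°.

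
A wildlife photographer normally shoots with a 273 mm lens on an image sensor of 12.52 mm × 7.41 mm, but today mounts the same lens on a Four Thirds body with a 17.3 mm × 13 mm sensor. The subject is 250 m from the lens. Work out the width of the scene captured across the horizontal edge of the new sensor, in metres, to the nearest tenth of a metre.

The focal length stays 273 mm; the relevant sensor dimension is now w = 17.3 mm. Object distance dₒ = 250 m = 250000 mm.
Thin-lens field width W = w·(dₒ − f)/f = 17.3 × (250000 − 273)/273 ≈ 15825.191 mm = 15.8252 m.

15.8 m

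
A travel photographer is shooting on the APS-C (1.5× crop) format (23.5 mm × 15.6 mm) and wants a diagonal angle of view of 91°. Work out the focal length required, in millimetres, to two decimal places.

13.86 mm

Sensor diagonal = √(23.5² + 15.6²) = √795.6100 ≈ 28.2066 mm.
From α = 2·arctan(d/2f) we get f = d / (2·tan(α/2)).
With d = 28.2066 mm and α/2 = 45.5°, tan(α/2) ≈ 1.01761, so f ≈ 28.2066 / 2.03521 ≈ 13.8593 mm.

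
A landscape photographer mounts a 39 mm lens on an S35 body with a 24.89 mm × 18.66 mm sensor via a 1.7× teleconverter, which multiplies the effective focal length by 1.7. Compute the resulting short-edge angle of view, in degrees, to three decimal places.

Effective focal length f = 39 × 1.7 = 66.3 mm.
α = 2·arctan(18.66 / (2 × 66.3)) = 2·arctan(0.14072) ≈ 16.0206°.

16.021°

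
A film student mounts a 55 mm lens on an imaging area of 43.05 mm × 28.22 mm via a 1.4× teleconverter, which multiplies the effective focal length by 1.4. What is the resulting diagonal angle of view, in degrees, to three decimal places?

Effective focal length f = 55 × 1.4 = 77 mm.
Sensor diagonal = √(43.05² + 28.22²) = √2649.6709 ≈ 51.4750 mm.
α = 2·arctan(51.475 / (2 × 77)) = 2·arctan(0.33425) ≈ 36.9647°.

36.965°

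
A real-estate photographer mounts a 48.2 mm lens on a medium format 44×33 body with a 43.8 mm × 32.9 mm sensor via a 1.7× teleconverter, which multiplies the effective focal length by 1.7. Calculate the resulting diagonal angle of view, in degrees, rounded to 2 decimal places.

Effective focal length f = 48.2 × 1.7 = 81.94 mm.
Sensor diagonal = √(43.8² + 32.9²) = √3000.8500 ≈ 54.7800 mm.
α = 2·arctan(54.780 / (2 × 81.94)) = 2·arctan(0.33427) ≈ 36.9664°.

36.97°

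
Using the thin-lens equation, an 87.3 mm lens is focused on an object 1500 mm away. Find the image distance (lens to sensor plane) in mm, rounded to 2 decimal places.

1/dᵢ = 1/f − 1/dₒ = 1/87.3 − 1/1500 = 0.0107881 mm⁻¹.
dᵢ = 1/0.0107881 ≈ 92.6948 mm.

92.69 mm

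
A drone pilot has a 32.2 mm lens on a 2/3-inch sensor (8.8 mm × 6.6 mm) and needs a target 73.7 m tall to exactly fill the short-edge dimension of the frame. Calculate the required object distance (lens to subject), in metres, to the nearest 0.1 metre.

359.6 m

W: 73.7 m = 73700 mm.
Magnification m = h/W = dᵢ/dₒ; combined with 1/f = 1/dₒ + 1/dᵢ this gives dₒ = f·(1 + W/h).
dₒ = 32.2 mm × (1 + 73700/6.6) = 32.2 × 11167.6667 ≈ 359598.867 mm = 359.599 m.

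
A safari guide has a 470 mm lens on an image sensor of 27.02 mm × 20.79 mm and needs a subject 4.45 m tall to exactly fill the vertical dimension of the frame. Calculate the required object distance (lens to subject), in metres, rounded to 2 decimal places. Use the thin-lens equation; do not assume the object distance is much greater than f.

101.07 m

W: 4.45 m = 4450 mm.
Magnification m = h/W = dᵢ/dₒ; combined with 1/f = 1/dₒ + 1/dᵢ this gives dₒ = f·(1 + W/h).
dₒ = 470 mm × (1 + 4450/20.79) = 470 × 215.0452 ≈ 101071.251 mm = 101.071 m.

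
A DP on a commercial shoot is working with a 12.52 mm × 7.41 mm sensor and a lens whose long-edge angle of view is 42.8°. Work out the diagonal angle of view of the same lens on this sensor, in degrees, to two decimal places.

From the long-edge AOV: f = 12.52 / (2·tan(21.4°)) = 12.52 / 0.78379 ≈ 15.9736 mm.
Sensor diagonal = √(12.52² + 7.41²) = √211.6585 ≈ 14.5485 mm.
Diagonal AOV = 2·arctan(14.5485 / (2 × 15.9736)) = 2·arctan(0.45539) ≈ 48.9681°.

48.97°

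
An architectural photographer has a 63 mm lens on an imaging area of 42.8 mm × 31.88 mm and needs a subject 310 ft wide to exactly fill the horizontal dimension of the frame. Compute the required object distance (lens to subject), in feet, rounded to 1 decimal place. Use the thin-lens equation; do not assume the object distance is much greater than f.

W: 310 ft × 304.8 mm/ft = 94488.00 mm.
Magnification m = w/W = dᵢ/dₒ; combined with 1/f = 1/dₒ + 1/dᵢ this gives dₒ = f·(1 + W/w).
dₒ = 63 mm × (1 + 94488/42.8) = 63 × 2208.6635 ≈ 139145.799 mm = 139145.799/304.8 ft = 456.515 ft.

456.5 ft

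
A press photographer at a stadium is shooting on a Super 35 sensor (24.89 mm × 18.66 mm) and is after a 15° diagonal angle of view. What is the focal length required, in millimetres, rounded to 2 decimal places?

Sensor diagonal = √(24.89² + 18.66²) = √967.7077 ≈ 31.1080 mm.
From α = 2·arctan(d/2f) we get f = d / (2·tan(α/2)).
With d = 31.1080 mm and α/2 = 7.5°, tan(α/2) ≈ 0.13165, so f ≈ 31.1080 / 0.26330 ≈ 118.1444 mm.

118.14 mm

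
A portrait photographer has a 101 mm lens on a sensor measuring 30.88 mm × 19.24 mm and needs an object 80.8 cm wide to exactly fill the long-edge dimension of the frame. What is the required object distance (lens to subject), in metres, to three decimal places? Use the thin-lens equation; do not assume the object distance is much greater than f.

W: 80.8 cm = 808 mm.
Magnification m = w/W = dᵢ/dₒ; combined with 1/f = 1/dₒ + 1/dᵢ this gives dₒ = f·(1 + W/w).
dₒ = 101 mm × (1 + 808/30.88) = 101 × 27.1658 ≈ 2743.746 mm = 2.74375 m.

2.744 m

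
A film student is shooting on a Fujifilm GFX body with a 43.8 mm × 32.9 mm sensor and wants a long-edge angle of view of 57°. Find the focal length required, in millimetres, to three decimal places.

From α = 2·arctan(w/2f) we get f = w / (2·tan(α/2)).
With w = 43.8 mm and α/2 = 28.5°, tan(α/2) ≈ 0.54296, so f ≈ 43.8 / 1.08591 ≈ 40.3348 mm.

40.335 mm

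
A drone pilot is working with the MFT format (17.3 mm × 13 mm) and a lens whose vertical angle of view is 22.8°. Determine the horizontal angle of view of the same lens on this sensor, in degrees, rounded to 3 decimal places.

30.041°

From the vertical AOV: f = 13 / (2·tan(11.4°)) = 13 / 0.40327 ≈ 32.2364 mm.
Horizontal AOV = 2·arctan(17.3 / (2 × 32.2364)) = 2·arctan(0.26833) ≈ 30.0407°.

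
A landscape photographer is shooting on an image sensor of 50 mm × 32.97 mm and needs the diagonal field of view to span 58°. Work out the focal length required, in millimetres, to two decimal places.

54.02 mm

Sensor diagonal = √(50² + 32.97²) = √3587.0209 ≈ 59.8917 mm.
From α = 2·arctan(d/2f) we get f = d / (2·tan(α/2)).
With d = 59.8917 mm and α/2 = 29°, tan(α/2) ≈ 0.55431, so f ≈ 59.8917 / 1.10862 ≈ 54.0238 mm.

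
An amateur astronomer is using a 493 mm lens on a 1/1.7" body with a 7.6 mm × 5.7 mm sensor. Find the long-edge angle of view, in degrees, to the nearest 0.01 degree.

0.88°

Angle of view α = 2·arctan(w/2f) with w = 7.6 mm and f = 493 mm.
w/2f = 0.00771; arctan(0.00771) ≈ 0.4416°, so α ≈ 0.8832°.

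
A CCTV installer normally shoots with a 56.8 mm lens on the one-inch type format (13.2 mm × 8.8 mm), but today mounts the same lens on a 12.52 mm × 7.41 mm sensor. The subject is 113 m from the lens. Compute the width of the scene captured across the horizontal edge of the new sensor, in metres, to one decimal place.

24.9 m

The focal length stays 56.8 mm; the relevant sensor dimension is now w = 12.52 mm. Object distance dₒ = 113 m = 113000 mm.
Thin-lens field width W = w·(dₒ − f)/f = 12.52 × (113000 − 56.8)/56.8 ≈ 24895.226 mm = 24.8952 m.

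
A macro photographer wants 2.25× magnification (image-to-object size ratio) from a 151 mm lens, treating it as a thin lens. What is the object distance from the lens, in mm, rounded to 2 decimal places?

218.11 mm

With m = dᵢ/dₒ and 1/f = 1/dₒ + 1/dᵢ, substituting dᵢ = m·dₒ gives 1/f = (1 + 1/m)/dₒ, hence dₒ = f·(1 + 1/m).
dₒ = 151 × (1 + 1/2.25) = 151 × 1.44444 ≈ 218.111 mm.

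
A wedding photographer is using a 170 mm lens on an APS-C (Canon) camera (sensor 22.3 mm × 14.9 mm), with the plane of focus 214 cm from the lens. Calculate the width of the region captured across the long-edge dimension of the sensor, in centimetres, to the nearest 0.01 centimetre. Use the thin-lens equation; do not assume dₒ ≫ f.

25.84 cm

dₒ: 214 cm = 2140 mm.
Similar triangles through the lens centre give W/dₒ = w/dᵢ; with 1/f = 1/dₒ + 1/dᵢ this gives W = w·(dₒ − f)/f.
W = 22.3 mm × (2140 − 170) / 170 = 22.3 × 11.5882 ≈ 258.418 mm = 25.8418 cm.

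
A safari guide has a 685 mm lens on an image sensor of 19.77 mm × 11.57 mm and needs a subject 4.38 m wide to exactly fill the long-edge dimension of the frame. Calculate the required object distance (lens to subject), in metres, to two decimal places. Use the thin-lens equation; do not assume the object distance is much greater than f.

W: 4.38 m = 4380 mm.
Magnification m = w/W = dᵢ/dₒ; combined with 1/f = 1/dₒ + 1/dᵢ this gives dₒ = f·(1 + W/w).
dₒ = 685 mm × (1 + 4380/19.77) = 685 × 222.5478 ≈ 152445.243 mm = 152.445 m.

152.45 m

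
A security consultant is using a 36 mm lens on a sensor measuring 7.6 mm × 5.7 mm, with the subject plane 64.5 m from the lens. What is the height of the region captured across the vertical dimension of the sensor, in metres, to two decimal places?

dₒ: 64.5 m = 64500 mm.
Similar triangles through the lens centre give W/dₒ = h/dᵢ; with 1/f = 1/dₒ + 1/dᵢ this gives W = h·(dₒ − f)/f.
W = 5.7 mm × (64500 − 36) / 36 = 5.7 × 1790.6667 ≈ 10206.800 mm = 10.2068 m.

10.21 m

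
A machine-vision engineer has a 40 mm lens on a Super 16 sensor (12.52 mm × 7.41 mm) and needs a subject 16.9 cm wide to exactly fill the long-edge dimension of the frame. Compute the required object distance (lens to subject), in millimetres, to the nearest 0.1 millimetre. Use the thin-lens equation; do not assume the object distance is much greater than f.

579.9 mm

W: 16.9 cm = 169 mm.
Magnification m = w/W = dᵢ/dₒ; combined with 1/f = 1/dₒ + 1/dᵢ this gives dₒ = f·(1 + W/w).
dₒ = 40 mm × (1 + 169/12.52) = 40 × 14.4984 ≈ 579.936 mm.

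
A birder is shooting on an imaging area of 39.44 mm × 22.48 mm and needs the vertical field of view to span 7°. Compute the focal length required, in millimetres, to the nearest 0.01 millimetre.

From α = 2·arctan(h/2f) we get f = h / (2·tan(α/2)).
With h = 22.48 mm and α/2 = 3.5°, tan(α/2) ≈ 0.06116, so f ≈ 22.48 / 0.12233 ≈ 183.7724 mm.

183.77 mm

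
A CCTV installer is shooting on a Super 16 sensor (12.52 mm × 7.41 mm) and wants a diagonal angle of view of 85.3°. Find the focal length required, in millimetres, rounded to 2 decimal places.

Sensor diagonal = √(12.52² + 7.41²) = √211.6585 ≈ 14.5485 mm.
From α = 2·arctan(d/2f) we get f = d / (2·tan(α/2)).
With d = 14.5485 mm and α/2 = 42.65°, tan(α/2) ≈ 0.92116, so f ≈ 14.5485 / 1.84232 ≈ 7.8968 mm.

7.90 mm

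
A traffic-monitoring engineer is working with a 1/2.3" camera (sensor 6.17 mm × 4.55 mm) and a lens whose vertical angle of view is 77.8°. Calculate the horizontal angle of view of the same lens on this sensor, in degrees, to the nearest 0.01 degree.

From the vertical AOV: f = 4.55 / (2·tan(38.9°)) = 4.55 / 1.61380 ≈ 2.8194 mm.
Horizontal AOV = 2·arctan(6.17 / (2 × 2.8194)) = 2·arctan(1.09419) ≈ 95.1505°.

95.15°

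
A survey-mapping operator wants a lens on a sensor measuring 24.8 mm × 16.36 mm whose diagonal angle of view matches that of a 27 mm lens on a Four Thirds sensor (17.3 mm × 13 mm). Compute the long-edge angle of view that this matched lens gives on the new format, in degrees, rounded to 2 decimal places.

36.99°

Sensor diagonal = √(17.3² + 13²) = √468.2900 ≈ 21.6400 mm.
Sensor diagonal = √(24.8² + 16.36²) = √882.6896 ≈ 29.7101 mm.
Equal diagonal AOV ⇒ f₂ = f₁ · 29.7101/21.6400 = 27 × 1.37292 ≈ 37.0690 mm.
Long-edge AOV on the new format = 2·arctan(24.8 / (2 × 37.0690)) = 2·arctan(0.33451) ≈ 36.9914°.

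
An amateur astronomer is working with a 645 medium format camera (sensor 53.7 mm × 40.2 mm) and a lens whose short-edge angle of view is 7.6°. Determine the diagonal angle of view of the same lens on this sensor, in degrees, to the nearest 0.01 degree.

From the short-edge AOV: f = 40.2 / (2·tan(3.8°)) = 40.2 / 0.13284 ≈ 302.6200 mm.
Sensor diagonal = √(53.7² + 40.2²) = √4499.7300 ≈ 67.0800 mm.
Diagonal AOV = 2·arctan(67.0800 / (2 × 302.6200)) = 2·arctan(0.11083) ≈ 12.6488°.

12.65°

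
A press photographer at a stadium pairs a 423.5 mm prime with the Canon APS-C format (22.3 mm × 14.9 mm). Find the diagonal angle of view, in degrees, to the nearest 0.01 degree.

Sensor diagonal = √(22.3² + 14.9²) = √719.3000 ≈ 26.8198 mm.
Angle of view α = 2·arctan(d/2f) with d = 26.8198 mm and f = 423.5 mm.
d/2f = 0.03166; arctan(0.03166) ≈ 1.8136°, so α ≈ 3.6273°.

3.63°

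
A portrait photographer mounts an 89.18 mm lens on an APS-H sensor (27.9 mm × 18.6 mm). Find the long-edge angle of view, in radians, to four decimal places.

Angle of view α = 2·arctan(w/2f) with w = 27.9 mm and f = 89.18 mm.
w/2f = 0.15643; arctan(0.15643) ≈ 0.1552 rad, so α ≈ 0.3103 rad.

0.3103 rad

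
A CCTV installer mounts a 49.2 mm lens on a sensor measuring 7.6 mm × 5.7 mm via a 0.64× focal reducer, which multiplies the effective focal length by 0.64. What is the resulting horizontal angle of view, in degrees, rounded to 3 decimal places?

Effective focal length f = 49.2 × 0.64 = 31.488 mm.
α = 2·arctan(7.6 / (2 × 31.488)) = 2·arctan(0.12068) ≈ 13.7625°.

13.762°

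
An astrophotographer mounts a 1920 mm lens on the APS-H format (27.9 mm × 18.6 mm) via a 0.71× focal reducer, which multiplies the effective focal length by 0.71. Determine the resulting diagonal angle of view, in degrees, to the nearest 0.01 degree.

1.41°

Effective focal length f = 1920 × 0.71 = 1363.2 mm.
Sensor diagonal = √(27.9² + 18.6²) = √1124.3700 ≈ 33.5316 mm.
α = 2·arctan(33.532 / (2 × 1363.2)) = 2·arctan(0.01230) ≈ 1.4093°.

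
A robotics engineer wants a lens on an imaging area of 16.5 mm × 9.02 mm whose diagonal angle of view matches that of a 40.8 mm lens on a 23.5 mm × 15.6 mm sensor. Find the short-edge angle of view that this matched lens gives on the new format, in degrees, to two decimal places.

18.83°

Sensor diagonal = √(23.5² + 15.6²) = √795.6100 ≈ 28.2066 mm.
Sensor diagonal = √(16.5² + 9.02²) = √353.6104 ≈ 18.8045 mm.
Equal diagonal AOV ⇒ f₂ = f₁ · 18.8045/28.2066 = 40.8 × 0.66667 ≈ 27.2002 mm.
Short-edge AOV on the new format = 2·arctan(9.02 / (2 × 27.2002)) = 2·arctan(0.16581) ≈ 18.8288°.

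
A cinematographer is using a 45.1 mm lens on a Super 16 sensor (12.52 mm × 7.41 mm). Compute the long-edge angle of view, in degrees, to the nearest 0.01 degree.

15.80°

Angle of view α = 2·arctan(w/2f) with w = 12.52 mm and f = 45.1 mm.
w/2f = 0.13880; arctan(0.13880) ≈ 7.9023°, so α ≈ 15.8046°.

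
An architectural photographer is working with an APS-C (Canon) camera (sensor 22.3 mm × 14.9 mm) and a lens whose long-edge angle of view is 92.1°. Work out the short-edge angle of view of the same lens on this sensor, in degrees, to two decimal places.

From the long-edge AOV: f = 22.3 / (2·tan(46.05°)) = 22.3 / 2.07468 ≈ 10.7486 mm.
Short-edge AOV = 2·arctan(14.9 / (2 × 10.7486)) = 2·arctan(0.69311) ≈ 69.4525°.

69.45°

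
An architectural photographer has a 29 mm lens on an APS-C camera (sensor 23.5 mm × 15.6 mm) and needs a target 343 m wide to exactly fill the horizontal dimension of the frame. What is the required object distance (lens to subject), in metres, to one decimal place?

423.3 m

W: 343 m = 343000 mm.
Magnification m = w/W = dᵢ/dₒ; combined with 1/f = 1/dₒ + 1/dᵢ this gives dₒ = f·(1 + W/w).
dₒ = 29 mm × (1 + 343000/23.5) = 29 × 14596.7447 ≈ 423305.596 mm = 423.306 m.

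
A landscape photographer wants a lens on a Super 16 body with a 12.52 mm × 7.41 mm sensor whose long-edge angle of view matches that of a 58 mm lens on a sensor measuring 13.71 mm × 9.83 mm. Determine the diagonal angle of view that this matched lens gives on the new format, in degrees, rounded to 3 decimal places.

Equal long-edge AOV ⇒ f₂ = f₁ · 12.52/13.71 = 58 × 0.91320 ≈ 52.9657 mm.
Sensor diagonal = √(12.52² + 7.41²) = √211.6585 ≈ 14.5485 mm.
Diagonal AOV on the new format = 2·arctan(14.5485 / (2 × 52.9657)) = 2·arctan(0.13734) ≈ 15.6400°.

15.640°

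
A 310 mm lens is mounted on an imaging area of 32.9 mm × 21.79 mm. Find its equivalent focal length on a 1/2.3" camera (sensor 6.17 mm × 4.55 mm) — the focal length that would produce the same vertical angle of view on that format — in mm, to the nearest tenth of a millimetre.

Equal angle of view means equal height/f ratio, so f₂ = f₁ · (height₂/height₁) = 310 × 4.55/21.79.
f₂ = 310 × 0.20881 ≈ 64.732 mm.

64.7 mm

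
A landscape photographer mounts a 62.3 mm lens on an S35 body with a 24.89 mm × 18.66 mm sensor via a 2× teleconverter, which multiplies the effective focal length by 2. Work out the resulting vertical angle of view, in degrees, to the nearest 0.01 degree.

8.56°

Effective focal length f = 62.3 × 2 = 124.6 mm.
α = 2·arctan(18.66 / (2 × 124.6)) = 2·arctan(0.07488) ≈ 8.5646°.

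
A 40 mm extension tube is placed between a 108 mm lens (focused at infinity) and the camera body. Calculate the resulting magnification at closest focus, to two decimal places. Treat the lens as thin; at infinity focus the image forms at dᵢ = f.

The tube moves the image plane from f to f + e, so dᵢ = 108 + 40 = 148 mm. Focus is achieved when 1/f = 1/dₒ + 1/dᵢ, giving dₒ = 1/(1/f − 1/(f+e)).
Magnification m = dᵢ/dₒ = (f+e)·(1/f − 1/(f+e)) = e/f = 40/108 ≈ 0.3704.

0.37×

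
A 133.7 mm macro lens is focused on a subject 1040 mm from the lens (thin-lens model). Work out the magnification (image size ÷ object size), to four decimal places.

Thin lens: 1/f = 1/dₒ + 1/dᵢ → 1/dᵢ = 1/133.7 − 1/1040 = 0.0065179 mm⁻¹, so dᵢ ≈ 153.4238 mm.
Magnification m = dᵢ/dₒ = 153.4238/1040 ≈ 0.14752.

0.1475×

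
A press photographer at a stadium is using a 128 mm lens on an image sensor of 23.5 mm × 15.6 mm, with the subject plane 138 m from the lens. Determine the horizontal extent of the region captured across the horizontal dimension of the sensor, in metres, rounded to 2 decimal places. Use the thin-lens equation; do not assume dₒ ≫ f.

dₒ: 138 m = 138000 mm.
Similar triangles through the lens centre give W/dₒ = w/dᵢ; with 1/f = 1/dₒ + 1/dᵢ this gives W = w·(dₒ − f)/f.
W = 23.5 mm × (138000 − 128) / 128 = 23.5 × 1077.1250 ≈ 25312.438 mm = 25.3124 m.

25.31 m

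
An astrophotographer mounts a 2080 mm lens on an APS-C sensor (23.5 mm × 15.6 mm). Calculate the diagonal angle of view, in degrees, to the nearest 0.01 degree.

0.78°

Sensor diagonal = √(23.5² + 15.6²) = √795.6100 ≈ 28.2066 mm.
Angle of view α = 2·arctan(d/2f) with d = 28.2066 mm and f = 2080 mm.
d/2f = 0.00678; arctan(0.00678) ≈ 0.3885°, so α ≈ 0.7770°.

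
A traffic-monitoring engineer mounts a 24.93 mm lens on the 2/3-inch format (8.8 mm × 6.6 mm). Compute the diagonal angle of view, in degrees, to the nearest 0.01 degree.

24.88°

Sensor diagonal = √(8.8² + 6.6²) = √121.0000 ≈ 11.0000 mm.
Angle of view α = 2·arctan(d/2f) with d = 11.0000 mm and f = 24.93 mm.
d/2f = 0.22062; arctan(0.22062) ≈ 12.4412°, so α ≈ 24.8823°.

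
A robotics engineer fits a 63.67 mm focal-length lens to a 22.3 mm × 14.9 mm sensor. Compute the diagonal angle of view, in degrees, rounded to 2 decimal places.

Sensor diagonal = √(22.3² + 14.9²) = √719.3000 ≈ 26.8198 mm.
Angle of view α = 2·arctan(d/2f) with d = 26.8198 mm and f = 63.67 mm.
d/2f = 0.21062; arctan(0.21062) ≈ 11.8935°, so α ≈ 23.7871°.

23.79°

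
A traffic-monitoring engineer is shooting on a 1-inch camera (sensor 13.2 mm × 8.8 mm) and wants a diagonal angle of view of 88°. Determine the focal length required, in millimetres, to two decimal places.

Sensor diagonal = √(13.2² + 8.8²) = √251.6800 ≈ 15.8644 mm.
From α = 2·arctan(d/2f) we get f = d / (2·tan(α/2)).
With d = 15.8644 mm and α/2 = 44°, tan(α/2) ≈ 0.96569, so f ≈ 15.8644 / 1.93138 ≈ 8.2140 mm.

8.21 mm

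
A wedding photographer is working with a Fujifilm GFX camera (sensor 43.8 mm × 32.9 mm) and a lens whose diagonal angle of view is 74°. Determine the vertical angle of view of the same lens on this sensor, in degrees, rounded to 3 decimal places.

48.700°

Sensor diagonal = √(43.8² + 32.9²) = √3000.8500 ≈ 54.7800 mm.
From the diagonal AOV: f = 54.7800 / (2·tan(37°)) = 54.7800 / 1.50711 ≈ 36.3478 mm.
Vertical AOV = 2·arctan(32.9 / (2 × 36.3478)) = 2·arctan(0.45257) ≈ 48.7004°.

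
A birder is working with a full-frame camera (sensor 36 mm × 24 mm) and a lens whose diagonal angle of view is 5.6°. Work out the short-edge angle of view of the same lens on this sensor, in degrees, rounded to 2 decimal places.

3.11°

Sensor diagonal = √(36² + 24²) = √1872.0000 ≈ 43.2666 mm.
From the diagonal AOV: f = 43.2666 / (2·tan(2.8°)) = 43.2666 / 0.09782 ≈ 442.3251 mm.
Short-edge AOV = 2·arctan(24 / (2 × 442.3251)) = 2·arctan(0.02713) ≈ 3.1080°.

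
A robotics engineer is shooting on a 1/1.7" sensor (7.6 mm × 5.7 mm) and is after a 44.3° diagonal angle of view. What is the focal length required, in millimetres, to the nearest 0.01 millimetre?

Sensor diagonal = √(7.6² + 5.7²) = √90.2500 ≈ 9.5000 mm.
From α = 2·arctan(d/2f) we get f = d / (2·tan(α/2)).
With d = 9.5000 mm and α/2 = 22.15°, tan(α/2) ≈ 0.40707, so f ≈ 9.5000 / 0.81415 ≈ 11.6686 mm.

11.67 mm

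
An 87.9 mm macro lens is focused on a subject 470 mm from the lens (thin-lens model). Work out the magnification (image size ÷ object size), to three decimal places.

0.230×

Thin lens: 1/f = 1/dₒ + 1/dᵢ → 1/dᵢ = 1/87.9 − 1/470 = 0.0092489 mm⁻¹, so dᵢ ≈ 108.1209 mm.
Magnification m = dᵢ/dₒ = 108.1209/470 ≈ 0.23004.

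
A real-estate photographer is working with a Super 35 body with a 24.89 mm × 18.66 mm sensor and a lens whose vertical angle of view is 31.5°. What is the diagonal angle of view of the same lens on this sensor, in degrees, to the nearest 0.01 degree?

50.36°

From the vertical AOV: f = 18.66 / (2·tan(15.75°)) = 18.66 / 0.56406 ≈ 33.0817 mm.
Sensor diagonal = √(24.89² + 18.66²) = √967.7077 ≈ 31.1080 mm.
Diagonal AOV = 2·arctan(31.1080 / (2 × 33.0817)) = 2·arctan(0.47017) ≈ 50.3630°.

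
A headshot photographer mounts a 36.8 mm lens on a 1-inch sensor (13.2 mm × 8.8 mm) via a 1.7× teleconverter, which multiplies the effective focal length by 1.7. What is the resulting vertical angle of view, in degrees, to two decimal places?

Effective focal length f = 36.8 × 1.7 = 62.56 mm.
α = 2·arctan(8.8 / (2 × 62.56)) = 2·arctan(0.07033) ≈ 8.0463°.

8.05°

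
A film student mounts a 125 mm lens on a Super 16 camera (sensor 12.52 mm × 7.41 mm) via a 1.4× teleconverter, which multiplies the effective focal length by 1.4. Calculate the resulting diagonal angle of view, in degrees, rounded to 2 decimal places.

Effective focal length f = 125 × 1.4 = 175 mm.
Sensor diagonal = √(12.52² + 7.41²) = √211.6585 ≈ 14.5485 mm.
α = 2·arctan(14.548 / (2 × 175)) = 2·arctan(0.04157) ≈ 4.7605°.

4.76°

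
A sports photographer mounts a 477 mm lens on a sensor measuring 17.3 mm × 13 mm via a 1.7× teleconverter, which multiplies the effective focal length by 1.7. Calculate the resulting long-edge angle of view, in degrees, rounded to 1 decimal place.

1.2°

Effective focal length f = 477 × 1.7 = 810.9 mm.
α = 2·arctan(17.3 / (2 × 810.9)) = 2·arctan(0.01067) ≈ 1.2223°.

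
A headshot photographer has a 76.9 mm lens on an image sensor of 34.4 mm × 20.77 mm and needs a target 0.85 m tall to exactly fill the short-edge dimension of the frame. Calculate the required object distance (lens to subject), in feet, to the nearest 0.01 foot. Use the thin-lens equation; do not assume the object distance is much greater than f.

W: 0.85 m = 850 mm.
Magnification m = h/W = dᵢ/dₒ; combined with 1/f = 1/dₒ + 1/dᵢ this gives dₒ = f·(1 + W/h).
dₒ = 76.9 mm × (1 + 850/20.77) = 76.9 × 41.9244 ≈ 3223.987 mm = 3223.987/304.8 ft = 10.5774 ft.

10.58 ft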